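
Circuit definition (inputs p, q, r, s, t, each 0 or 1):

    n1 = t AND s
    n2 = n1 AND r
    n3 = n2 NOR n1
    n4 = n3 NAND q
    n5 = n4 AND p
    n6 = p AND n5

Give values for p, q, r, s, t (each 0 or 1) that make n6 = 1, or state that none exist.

n6 = p AND n5 must be 1, so both p = 1 and n5 = 1.
Check with p=1, q=0, r=0, s=0, t=1:
n1 = t AND s = 1 AND 0 = 0
n2 = n1 AND r = 0 AND 0 = 0
n3 = n2 NOR n1 = 0 NOR 0 = 1
n4 = n3 NAND q = 1 NAND 0 = 1
n5 = n4 AND p = 1 AND 1 = 1
n6 = p AND n5 = 1 AND 1 = 1
So n6 = 1 as required.

p=1, q=0, r=0, s=0, t=1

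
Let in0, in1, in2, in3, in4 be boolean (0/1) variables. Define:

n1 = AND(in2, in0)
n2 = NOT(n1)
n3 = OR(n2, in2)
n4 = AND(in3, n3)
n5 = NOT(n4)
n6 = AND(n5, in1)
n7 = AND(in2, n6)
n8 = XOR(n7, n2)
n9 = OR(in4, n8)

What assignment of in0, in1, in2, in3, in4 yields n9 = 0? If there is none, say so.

in0=1 in1=0 in2=1 in3=1 in4=0

Check with in0=1 in1=0 in2=1 in3=1 in4=0:
n1 = AND(in2, in0) = AND(1, 1) = 1
n2 = NOT(n1) = NOT 1 = 0
n3 = OR(n2, in2) = OR(0, 1) = 1
n4 = AND(in3, n3) = AND(1, 1) = 1
n5 = NOT(n4) = NOT 1 = 0
n6 = AND(n5, in1) = AND(0, 0) = 0
n7 = AND(in2, n6) = AND(1, 0) = 0
n8 = XOR(n7, n2) = XOR(0, 0) = 0
n9 = OR(in4, n8) = OR(0, 0) = 0
So n9 = 0 as required.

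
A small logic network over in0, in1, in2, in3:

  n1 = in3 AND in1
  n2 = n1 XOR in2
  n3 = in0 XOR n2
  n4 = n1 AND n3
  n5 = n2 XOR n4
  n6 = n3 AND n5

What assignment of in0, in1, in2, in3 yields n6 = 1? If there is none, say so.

in0=1, in1=1, in2=1, in3=1

n6 = n3 AND n5 must be 1, so both n3 = 1 and n5 = 1.
Check with in0=1, in1=1, in2=1, in3=1:
n1 = in3 AND in1 = 1 AND 1 = 1
n2 = n1 XOR in2 = 1 XOR 1 = 0
n3 = in0 XOR n2 = 1 XOR 0 = 1
n4 = n1 AND n3 = 1 AND 1 = 1
n5 = n2 XOR n4 = 0 XOR 1 = 1
n6 = n3 AND n5 = 1 AND 1 = 1
So n6 = 1 as required.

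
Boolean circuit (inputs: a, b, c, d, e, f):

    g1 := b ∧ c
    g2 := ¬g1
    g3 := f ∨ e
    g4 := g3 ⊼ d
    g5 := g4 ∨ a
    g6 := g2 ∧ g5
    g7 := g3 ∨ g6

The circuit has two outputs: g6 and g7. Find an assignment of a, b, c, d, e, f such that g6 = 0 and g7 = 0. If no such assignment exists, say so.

Check with a=0, b=1, c=1, d=1, e=0, f=0:
g1 = b ∧ c = 1 ∧ 1 = 1
g2 = ¬g1 = ¬1 = 0
g3 = f ∨ e = 0 ∨ 0 = 0
g4 = g3 ⊼ d = 0 ⊼ 1 = 1
g5 = g4 ∨ a = 1 ∨ 0 = 1
g6 = g2 ∧ g5 = 0 ∧ 1 = 0
g7 = g3 ∨ g6 = 0 ∨ 0 = 0
So g6 = 0 and g7 = 0.

a=0, b=1, c=1, d=1, e=0, f=0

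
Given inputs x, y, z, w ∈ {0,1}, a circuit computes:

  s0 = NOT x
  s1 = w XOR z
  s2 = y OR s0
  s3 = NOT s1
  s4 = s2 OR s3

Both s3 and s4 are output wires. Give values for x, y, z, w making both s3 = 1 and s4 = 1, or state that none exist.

x=1, y=1, z=0, w=0

Check with x=1, y=1, z=0, w=0:
s0 = NOT x = NOT 1 = 0
s1 = w XOR z = 0 XOR 0 = 0
s2 = y OR s0 = 1 OR 0 = 1
s3 = NOT s1 = NOT 0 = 1
s4 = s2 OR s3 = 1 OR 1 = 1
So s3 = 1 and s4 = 1.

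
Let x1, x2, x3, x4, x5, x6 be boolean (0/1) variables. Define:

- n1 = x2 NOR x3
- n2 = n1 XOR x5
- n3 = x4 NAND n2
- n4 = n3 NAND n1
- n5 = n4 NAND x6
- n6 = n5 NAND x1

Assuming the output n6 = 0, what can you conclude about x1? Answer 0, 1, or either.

1

n6 = n5 NAND x1 must be 0, so both n5 = 1 and x1 = 1.
Every assignment with n6 = 0 has x1 = 1; there are 19 such assignment(s).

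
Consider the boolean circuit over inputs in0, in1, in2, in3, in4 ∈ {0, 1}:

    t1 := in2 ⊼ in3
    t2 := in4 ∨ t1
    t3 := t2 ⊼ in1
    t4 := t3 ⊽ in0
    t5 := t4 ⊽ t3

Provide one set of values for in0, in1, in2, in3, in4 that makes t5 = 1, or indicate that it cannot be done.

t5 = t4 ⊽ t3 must be 1, so both t4 = 0 and t3 = 0.
t4 = t3 ⊽ in0 must be 0, so at least one of t3, in0 is 1.
Check with in0=1 in1=1 in2=0 in3=1 in4=0:
t1 = in2 ⊼ in3 = 0 ⊼ 1 = 1
t2 = in4 ∨ t1 = 0 ∨ 1 = 1
t3 = t2 ⊼ in1 = 1 ⊼ 1 = 0
t4 = t3 ⊽ in0 = 0 ⊽ 1 = 0
t5 = t4 ⊽ t3 = 0 ⊽ 0 = 1
So t5 = 1 as required.

in0=1 in1=1 in2=0 in3=1 in4=0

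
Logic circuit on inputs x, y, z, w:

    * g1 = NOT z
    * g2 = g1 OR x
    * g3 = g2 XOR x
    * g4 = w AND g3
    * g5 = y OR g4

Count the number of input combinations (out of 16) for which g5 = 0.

g5 = y OR g4 must be 0, so both y = 0 and g4 = 0.
g4 = w AND g3 must be 0, so at least one of w, g3 is 0.
Enumerating the 16 input combinations, 7 give g5 = 0 and 9 give g5 = 1.

7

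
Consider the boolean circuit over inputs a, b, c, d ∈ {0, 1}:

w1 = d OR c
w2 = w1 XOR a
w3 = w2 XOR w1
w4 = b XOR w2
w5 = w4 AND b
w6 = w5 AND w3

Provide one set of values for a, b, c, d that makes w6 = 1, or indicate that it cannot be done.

a=1, b=1, c=0, d=1

w6 = w5 AND w3 must be 1, so both w5 = 1 and w3 = 1.
Check with a=1, b=1, c=0, d=1:
w1 = d OR c = 1 OR 0 = 1
w2 = w1 XOR a = 1 XOR 1 = 0
w3 = w2 XOR w1 = 0 XOR 1 = 1
w4 = b XOR w2 = 1 XOR 0 = 1
w5 = w4 AND b = 1 AND 1 = 1
w6 = w5 AND w3 = 1 AND 1 = 1
So w6 = 1 as required.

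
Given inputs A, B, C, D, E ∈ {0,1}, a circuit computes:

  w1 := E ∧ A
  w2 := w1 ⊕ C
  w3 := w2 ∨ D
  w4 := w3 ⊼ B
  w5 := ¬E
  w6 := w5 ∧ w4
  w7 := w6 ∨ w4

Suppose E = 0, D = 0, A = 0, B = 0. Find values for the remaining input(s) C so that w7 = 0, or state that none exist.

With E = 0, D = 0, A = 0, B = 0 fixed, none of the 2 settings of C give w7 = 0.
For example, with C=0:
w1 = E ∧ A = 0 ∧ 0 = 0
w2 = w1 ⊕ C = 0 ⊕ 0 = 0
w3 = w2 ∨ D = 0 ∨ 0 = 0
w4 = w3 ⊼ B = 0 ⊼ 0 = 1
w5 = ¬E = ¬0 = 1
w6 = w5 ∧ w4 = 1 ∧ 1 = 1
w7 = w6 ∨ w4 = 1 ∨ 1 = 1
giving w7 = 1 ≠ 0.

no solution exists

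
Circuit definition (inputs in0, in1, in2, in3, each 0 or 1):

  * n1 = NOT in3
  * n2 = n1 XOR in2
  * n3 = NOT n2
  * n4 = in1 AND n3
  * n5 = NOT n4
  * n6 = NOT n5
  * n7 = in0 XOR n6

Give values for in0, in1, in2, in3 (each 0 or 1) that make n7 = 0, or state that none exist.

in0=1, in1=1, in2=0, in3=1

Check with in0=1, in1=1, in2=0, in3=1:
n1 = NOT in3 = NOT 1 = 0
n2 = n1 XOR in2 = 0 XOR 0 = 0
n3 = NOT n2 = NOT 0 = 1
n4 = in1 AND n3 = 1 AND 1 = 1
n5 = NOT n4 = NOT 1 = 0
n6 = NOT n5 = NOT 0 = 1
n7 = in0 XOR n6 = 1 XOR 1 = 0
So n7 = 0 as required.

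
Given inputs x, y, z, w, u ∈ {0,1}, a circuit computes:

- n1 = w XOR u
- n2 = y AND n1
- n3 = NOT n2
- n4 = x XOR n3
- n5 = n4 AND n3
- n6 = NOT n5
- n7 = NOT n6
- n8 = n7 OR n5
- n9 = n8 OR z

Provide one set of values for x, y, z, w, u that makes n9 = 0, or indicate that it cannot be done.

x=0, y=1, z=0, w=0, u=1

n9 = n8 OR z must be 0, so both n8 = 0 and z = 0.
Check with x=0, y=1, z=0, w=0, u=1:
n1 = w XOR u = 0 XOR 1 = 1
n2 = y AND n1 = 1 AND 1 = 1
n3 = NOT n2 = NOT 1 = 0
n4 = x XOR n3 = 0 XOR 0 = 0
n5 = n4 AND n3 = 0 AND 0 = 0
n6 = NOT n5 = NOT 0 = 1
n7 = NOT n6 = NOT 1 = 0
n8 = n7 OR n5 = 0 OR 0 = 0
n9 = n8 OR z = 0 OR 0 = 0
So n9 = 0 as required.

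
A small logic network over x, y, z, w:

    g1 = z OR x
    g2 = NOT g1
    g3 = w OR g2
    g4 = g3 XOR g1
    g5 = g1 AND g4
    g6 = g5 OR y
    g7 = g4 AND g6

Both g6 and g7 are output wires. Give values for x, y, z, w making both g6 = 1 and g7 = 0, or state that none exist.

x=1, y=1, z=1, w=1

Check with x=1, y=1, z=1, w=1:
g1 = z OR x = 1 OR 1 = 1
g2 = NOT g1 = NOT 1 = 0
g3 = w OR g2 = 1 OR 0 = 1
g4 = g3 XOR g1 = 1 XOR 1 = 0
g5 = g1 AND g4 = 1 AND 0 = 0
g6 = g5 OR y = 0 OR 1 = 1
g7 = g4 AND g6 = 0 AND 1 = 0
So g6 = 1 and g7 = 0.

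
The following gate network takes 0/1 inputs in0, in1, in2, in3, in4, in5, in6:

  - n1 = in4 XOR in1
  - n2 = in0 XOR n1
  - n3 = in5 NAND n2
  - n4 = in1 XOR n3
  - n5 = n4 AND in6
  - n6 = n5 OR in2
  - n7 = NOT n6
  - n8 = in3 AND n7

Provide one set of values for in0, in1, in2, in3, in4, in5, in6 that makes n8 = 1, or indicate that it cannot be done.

in0=0, in1=0, in2=0, in3=1, in4=1, in5=1, in6=1

Check with in0=0, in1=0, in2=0, in3=1, in4=1, in5=1, in6=1:
n1 = in4 XOR in1 = 1 XOR 0 = 1
n2 = in0 XOR n1 = 0 XOR 1 = 1
n3 = in5 NAND n2 = 1 NAND 1 = 0
n4 = in1 XOR n3 = 0 XOR 0 = 0
n5 = n4 AND in6 = 0 AND 1 = 0
n6 = n5 OR in2 = 0 OR 0 = 0
n7 = NOT n6 = NOT 0 = 1
n8 = in3 AND n7 = 1 AND 1 = 1
So n8 = 1 as required.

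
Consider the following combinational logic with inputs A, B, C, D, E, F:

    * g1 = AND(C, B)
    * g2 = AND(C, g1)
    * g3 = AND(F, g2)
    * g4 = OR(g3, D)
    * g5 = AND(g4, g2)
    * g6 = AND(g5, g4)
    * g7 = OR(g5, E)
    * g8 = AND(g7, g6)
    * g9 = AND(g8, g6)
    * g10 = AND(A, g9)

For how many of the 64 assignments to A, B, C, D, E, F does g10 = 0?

58

g10 = AND(A, g9) must be 0, so at least one of A, g9 is 0.
Enumerating the 64 input combinations, 58 give g10 = 0 and 6 give g10 = 1.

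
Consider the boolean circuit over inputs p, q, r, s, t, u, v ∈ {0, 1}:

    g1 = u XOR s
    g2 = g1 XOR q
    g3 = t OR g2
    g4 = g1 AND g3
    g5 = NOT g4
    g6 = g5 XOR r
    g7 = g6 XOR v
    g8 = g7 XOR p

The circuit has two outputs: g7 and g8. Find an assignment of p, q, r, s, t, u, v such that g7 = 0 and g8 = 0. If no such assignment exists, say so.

p=0 q=0 r=1 s=1 t=1 u=1 v=0

Check with p=0 q=0 r=1 s=1 t=1 u=1 v=0:
g1 = u XOR s = 1 XOR 1 = 0
g2 = g1 XOR q = 0 XOR 0 = 0
g3 = t OR g2 = 1 OR 0 = 1
g4 = g1 AND g3 = 0 AND 1 = 0
g5 = NOT g4 = NOT 0 = 1
g6 = g5 XOR r = 1 XOR 1 = 0
g7 = g6 XOR v = 0 XOR 0 = 0
g8 = g7 XOR p = 0 XOR 0 = 0
So g7 = 0 and g8 = 0.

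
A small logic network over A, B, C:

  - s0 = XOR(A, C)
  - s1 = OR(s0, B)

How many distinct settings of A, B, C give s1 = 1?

s1 = OR(s0, B) must be 1, so at least one of s0, B is 1.
Enumerating the 8 input combinations, 6 give s1 = 1 and 2 give s1 = 0.

6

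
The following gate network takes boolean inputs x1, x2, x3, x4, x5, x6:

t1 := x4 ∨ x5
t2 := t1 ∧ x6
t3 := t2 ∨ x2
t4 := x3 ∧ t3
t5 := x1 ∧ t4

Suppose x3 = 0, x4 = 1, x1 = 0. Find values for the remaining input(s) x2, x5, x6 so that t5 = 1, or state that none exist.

no solution exists

With x3 = 0, x4 = 1, x1 = 0 fixed, none of the 8 settings of x2, x5, x6 give t5 = 1.
For example, with x2=1, x5=1, x6=1:
t1 = x4 ∨ x5 = 1 ∨ 1 = 1
t2 = t1 ∧ x6 = 1 ∧ 1 = 1
t3 = t2 ∨ x2 = 1 ∨ 1 = 1
t4 = x3 ∧ t3 = 0 ∧ 1 = 0
t5 = x1 ∧ t4 = 0 ∧ 0 = 0
giving t5 = 0 ≠ 1.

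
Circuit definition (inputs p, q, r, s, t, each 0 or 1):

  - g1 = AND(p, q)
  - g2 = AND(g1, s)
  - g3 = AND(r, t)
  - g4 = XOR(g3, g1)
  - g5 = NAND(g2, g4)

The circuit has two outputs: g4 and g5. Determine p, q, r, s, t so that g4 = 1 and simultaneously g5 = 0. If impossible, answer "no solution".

p=1, q=1, r=1, s=1, t=0

Check with p=1, q=1, r=1, s=1, t=0:
g1 = AND(p, q) = AND(1, 1) = 1
g2 = AND(g1, s) = AND(1, 1) = 1
g3 = AND(r, t) = AND(1, 0) = 0
g4 = XOR(g3, g1) = XOR(0, 1) = 1
g5 = NAND(g2, g4) = NAND(1, 1) = 0
So g4 = 1 and g5 = 0.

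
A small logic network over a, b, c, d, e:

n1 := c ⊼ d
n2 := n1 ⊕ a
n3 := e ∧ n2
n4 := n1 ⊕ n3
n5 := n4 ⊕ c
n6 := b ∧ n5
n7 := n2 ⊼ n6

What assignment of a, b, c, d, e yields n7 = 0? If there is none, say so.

n7 = n2 ⊼ n6 must be 0, so both n2 = 1 and n6 = 1.
Check with a=1, b=1, c=1, d=1, e=0:
n1 = c ⊼ d = 1 ⊼ 1 = 0
n2 = n1 ⊕ a = 0 ⊕ 1 = 1
n3 = e ∧ n2 = 0 ∧ 1 = 0
n4 = n1 ⊕ n3 = 0 ⊕ 0 = 0
n5 = n4 ⊕ c = 0 ⊕ 1 = 1
n6 = b ∧ n5 = 1 ∧ 1 = 1
n7 = n2 ⊼ n6 = 1 ⊼ 1 = 0
So n7 = 0 as required.

a=1, b=1, c=1, d=1, e=0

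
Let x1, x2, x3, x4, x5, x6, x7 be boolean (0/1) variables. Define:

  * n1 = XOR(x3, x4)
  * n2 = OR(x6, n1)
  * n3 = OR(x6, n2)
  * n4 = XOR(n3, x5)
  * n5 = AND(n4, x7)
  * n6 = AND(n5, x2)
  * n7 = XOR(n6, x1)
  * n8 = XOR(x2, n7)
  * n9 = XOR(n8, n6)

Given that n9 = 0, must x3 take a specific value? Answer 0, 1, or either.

Both values of x3 occur among assignments with n9 = 0:
  x3=0: x1=0, x2=0, x3=0, x4=0, x5=0, x6=0, x7=0
  x3=1: x1=0, x2=0, x3=1, x4=0, x5=0, x6=0, x7=0

either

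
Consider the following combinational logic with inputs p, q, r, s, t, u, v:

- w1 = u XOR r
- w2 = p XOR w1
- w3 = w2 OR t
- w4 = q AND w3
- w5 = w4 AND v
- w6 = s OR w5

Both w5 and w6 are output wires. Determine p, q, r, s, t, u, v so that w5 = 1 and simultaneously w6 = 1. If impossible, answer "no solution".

p=1 q=1 r=1 s=1 t=1 u=1 v=1

Check with p=1 q=1 r=1 s=1 t=1 u=1 v=1:
w1 = u XOR r = 1 XOR 1 = 0
w2 = p XOR w1 = 1 XOR 0 = 1
w3 = w2 OR t = 1 OR 1 = 1
w4 = q AND w3 = 1 AND 1 = 1
w5 = w4 AND v = 1 AND 1 = 1
w6 = s OR w5 = 1 OR 1 = 1
So w5 = 1 and w6 = 1.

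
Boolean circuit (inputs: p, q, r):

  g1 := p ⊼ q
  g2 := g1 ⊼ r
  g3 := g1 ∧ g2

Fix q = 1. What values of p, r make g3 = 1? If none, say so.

g3 = g1 ∧ g2 must be 1, so both g1 = 1 and g2 = 1.
Check with q = 1 and p=0, r=0:
g1 = p ⊼ q = 0 ⊼ 1 = 1
g2 = g1 ⊼ r = 1 ⊼ 0 = 1
g3 = g1 ∧ g2 = 1 ∧ 1 = 1
So g3 = 1.

p=0 r=0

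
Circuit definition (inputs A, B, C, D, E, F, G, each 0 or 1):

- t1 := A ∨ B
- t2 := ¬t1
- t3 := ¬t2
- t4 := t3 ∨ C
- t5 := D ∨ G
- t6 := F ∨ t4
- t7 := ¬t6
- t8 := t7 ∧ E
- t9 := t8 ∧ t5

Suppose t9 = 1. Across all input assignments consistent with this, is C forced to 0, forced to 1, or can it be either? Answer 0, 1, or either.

t9 = t8 ∧ t5 must be 1, so both t8 = 1 and t5 = 1.
t8 = t7 ∧ E must be 1, so both t7 = 1 and E = 1.
t5 = D ∨ G must be 1, so at least one of D, G is 1.
Every assignment with t9 = 1 has C = 0; there are 3 such assignment(s).
  A=0, B=0, C=0, D=0, E=1, F=0, G=1
  A=0, B=0, C=0, D=1, E=1, F=0, G=0
  A=0, B=0, C=0, D=1, E=1, F=0, G=1

0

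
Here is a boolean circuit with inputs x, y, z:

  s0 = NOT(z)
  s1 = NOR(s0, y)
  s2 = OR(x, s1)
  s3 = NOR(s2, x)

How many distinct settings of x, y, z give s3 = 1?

s3 = NOR(s2, x) must be 1, so both s2 = 0 and x = 0.
Satisfying assignments:
  x=0, y=0, z=0
  x=0, y=1, z=0
  x=0, y=1, z=1

3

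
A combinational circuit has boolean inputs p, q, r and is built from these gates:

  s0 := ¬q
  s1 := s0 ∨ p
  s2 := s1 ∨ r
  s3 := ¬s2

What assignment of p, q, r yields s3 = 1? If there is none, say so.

Check with p=0 q=1 r=0:
s0 = ¬q = ¬1 = 0
s1 = s0 ∨ p = 0 ∨ 0 = 0
s2 = s1 ∨ r = 0 ∨ 0 = 0
s3 = ¬s2 = ¬0 = 1
So s3 = 1 as required.

p=0 q=1 r=0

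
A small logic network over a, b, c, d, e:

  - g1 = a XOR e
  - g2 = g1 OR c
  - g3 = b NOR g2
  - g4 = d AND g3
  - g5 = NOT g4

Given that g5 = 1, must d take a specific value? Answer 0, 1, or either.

Both values of d occur among assignments with g5 = 1:
  d=0: a=0, b=0, c=0, d=0, e=0
  d=1: a=0, b=0, c=0, d=1, e=1

either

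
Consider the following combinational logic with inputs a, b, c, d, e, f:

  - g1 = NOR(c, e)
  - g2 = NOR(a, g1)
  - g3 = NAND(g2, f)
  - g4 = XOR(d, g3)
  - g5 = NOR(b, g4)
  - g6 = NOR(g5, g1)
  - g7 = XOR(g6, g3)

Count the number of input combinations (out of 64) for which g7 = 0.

g7 = XOR(g6, g3) must be 0, so g6 and g3 are equal.
Enumerating the 64 input combinations, 30 give g7 = 0 and 34 give g7 = 1.

30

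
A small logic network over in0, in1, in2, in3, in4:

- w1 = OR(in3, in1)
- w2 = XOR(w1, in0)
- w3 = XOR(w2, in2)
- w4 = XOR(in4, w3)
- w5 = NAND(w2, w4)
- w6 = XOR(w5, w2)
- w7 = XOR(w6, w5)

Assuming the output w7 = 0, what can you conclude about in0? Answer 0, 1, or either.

either

Both values of in0 occur among assignments with w7 = 0:
  in0=0: in0=0, in1=0, in2=0, in3=0, in4=0
  in0=1: in0=1, in1=0, in2=0, in3=1, in4=0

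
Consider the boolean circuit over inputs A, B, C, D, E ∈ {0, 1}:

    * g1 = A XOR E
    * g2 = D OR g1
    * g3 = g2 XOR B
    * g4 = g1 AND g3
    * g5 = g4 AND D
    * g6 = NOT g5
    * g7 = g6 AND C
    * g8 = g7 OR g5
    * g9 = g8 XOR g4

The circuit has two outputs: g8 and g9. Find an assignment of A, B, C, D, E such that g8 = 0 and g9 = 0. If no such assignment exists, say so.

Check with A=0 B=1 C=0 D=0 E=0:
g1 = A XOR E = 0 XOR 0 = 0
g2 = D OR g1 = 0 OR 0 = 0
g3 = g2 XOR B = 0 XOR 1 = 1
g4 = g1 AND g3 = 0 AND 1 = 0
g5 = g4 AND D = 0 AND 0 = 0
g6 = NOT g5 = NOT 0 = 1
g7 = g6 AND C = 1 AND 0 = 0
g8 = g7 OR g5 = 0 OR 0 = 0
g9 = g8 XOR g4 = 0 XOR 0 = 0
So g8 = 0 and g9 = 0.

A=0 B=1 C=0 D=0 E=0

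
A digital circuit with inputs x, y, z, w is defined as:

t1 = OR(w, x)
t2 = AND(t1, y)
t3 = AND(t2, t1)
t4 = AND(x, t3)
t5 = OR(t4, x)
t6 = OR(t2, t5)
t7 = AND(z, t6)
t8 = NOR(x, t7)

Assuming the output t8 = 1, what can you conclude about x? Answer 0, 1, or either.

0

t8 = NOR(x, t7) must be 1, so both x = 0 and t7 = 0.
Every assignment with t8 = 1 has x = 0; there are 7 such assignment(s).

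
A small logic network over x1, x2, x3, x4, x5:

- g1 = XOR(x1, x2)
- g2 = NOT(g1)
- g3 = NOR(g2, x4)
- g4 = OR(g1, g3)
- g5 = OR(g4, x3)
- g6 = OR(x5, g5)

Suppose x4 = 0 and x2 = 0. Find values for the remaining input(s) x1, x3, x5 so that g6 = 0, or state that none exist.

g6 = OR(x5, g5) must be 0, so both x5 = 0 and g5 = 0.
g5 = OR(g4, x3) must be 0, so both g4 = 0 and x3 = 0.
Check with x4 = 0 and x2 = 0 and x1=0, x3=0, x5=0:
g1 = XOR(x1, x2) = XOR(0, 0) = 0
g2 = NOT(g1) = NOT 0 = 1
g3 = NOR(g2, x4) = NOR(1, 0) = 0
g4 = OR(g1, g3) = OR(0, 0) = 0
g5 = OR(g4, x3) = OR(0, 0) = 0
g6 = OR(x5, g5) = OR(0, 0) = 0
So g6 = 0.

x1=0, x3=0, x5=0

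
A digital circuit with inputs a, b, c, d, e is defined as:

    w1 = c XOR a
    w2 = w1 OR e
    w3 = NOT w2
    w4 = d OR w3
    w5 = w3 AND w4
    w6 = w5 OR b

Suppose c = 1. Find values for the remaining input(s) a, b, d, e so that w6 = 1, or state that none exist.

w6 = w5 OR b must be 1, so at least one of w5, b is 1.
Check with c = 1 and a=0, b=1, d=1, e=1:
w1 = c XOR a = 1 XOR 0 = 1
w2 = w1 OR e = 1 OR 1 = 1
w3 = NOT w2 = NOT 1 = 0
w4 = d OR w3 = 1 OR 0 = 1
w5 = w3 AND w4 = 0 AND 1 = 0
w6 = w5 OR b = 0 OR 1 = 1
So w6 = 1.

a=0 b=1 d=1 e=1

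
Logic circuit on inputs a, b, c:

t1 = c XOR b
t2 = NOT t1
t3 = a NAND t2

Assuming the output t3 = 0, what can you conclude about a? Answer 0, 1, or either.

1

t3 = a NAND t2 must be 0, so both a = 1 and t2 = 1.
Every assignment with t3 = 0 has a = 1; there are 2 such assignment(s).
  a=1, b=0, c=0
  a=1, b=1, c=1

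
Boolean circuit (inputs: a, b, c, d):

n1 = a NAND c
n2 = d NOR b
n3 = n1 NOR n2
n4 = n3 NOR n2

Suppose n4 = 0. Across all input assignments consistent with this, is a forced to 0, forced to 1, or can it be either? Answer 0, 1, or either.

Both values of a occur among assignments with n4 = 0:
  a=0: a=0, b=0, c=0, d=0
  a=1: a=1, b=0, c=0, d=0

either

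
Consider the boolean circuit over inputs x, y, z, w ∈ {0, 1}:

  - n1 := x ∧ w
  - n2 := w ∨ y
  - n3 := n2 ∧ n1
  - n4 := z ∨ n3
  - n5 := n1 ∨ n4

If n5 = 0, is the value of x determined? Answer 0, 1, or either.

either

Both values of x occur among assignments with n5 = 0:
  x=0: x=0, y=0, z=0, w=0
  x=1: x=1, y=0, z=0, w=0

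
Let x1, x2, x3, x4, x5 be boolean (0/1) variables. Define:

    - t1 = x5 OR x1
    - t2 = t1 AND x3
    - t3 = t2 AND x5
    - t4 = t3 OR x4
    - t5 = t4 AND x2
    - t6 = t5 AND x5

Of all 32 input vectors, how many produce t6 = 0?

26

t6 = t5 AND x5 must be 0, so at least one of t5, x5 is 0.
Enumerating the 32 input combinations, 26 give t6 = 0 and 6 give t6 = 1.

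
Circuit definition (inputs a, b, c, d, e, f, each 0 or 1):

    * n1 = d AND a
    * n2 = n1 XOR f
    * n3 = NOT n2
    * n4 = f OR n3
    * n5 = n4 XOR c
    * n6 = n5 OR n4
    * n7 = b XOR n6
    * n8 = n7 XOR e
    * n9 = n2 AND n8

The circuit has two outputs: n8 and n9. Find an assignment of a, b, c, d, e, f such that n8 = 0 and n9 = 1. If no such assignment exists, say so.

Across all 64 input combinations, none give both n8 = 0 and n9 = 1.

no solution exists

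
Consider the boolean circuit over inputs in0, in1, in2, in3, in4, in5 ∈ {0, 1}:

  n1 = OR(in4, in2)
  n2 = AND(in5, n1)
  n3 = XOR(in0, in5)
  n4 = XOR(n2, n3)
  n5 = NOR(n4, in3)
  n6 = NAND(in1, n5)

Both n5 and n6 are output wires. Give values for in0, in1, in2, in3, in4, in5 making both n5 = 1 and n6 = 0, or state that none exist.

in0=1, in1=1, in2=0, in3=0, in4=0, in5=1

Check with in0=1, in1=1, in2=0, in3=0, in4=0, in5=1:
n1 = OR(in4, in2) = OR(0, 0) = 0
n2 = AND(in5, n1) = AND(1, 0) = 0
n3 = XOR(in0, in5) = XOR(1, 1) = 0
n4 = XOR(n2, n3) = XOR(0, 0) = 0
n5 = NOR(n4, in3) = NOR(0, 0) = 1
n6 = NAND(in1, n5) = NAND(1, 1) = 0
So n5 = 1 and n6 = 0.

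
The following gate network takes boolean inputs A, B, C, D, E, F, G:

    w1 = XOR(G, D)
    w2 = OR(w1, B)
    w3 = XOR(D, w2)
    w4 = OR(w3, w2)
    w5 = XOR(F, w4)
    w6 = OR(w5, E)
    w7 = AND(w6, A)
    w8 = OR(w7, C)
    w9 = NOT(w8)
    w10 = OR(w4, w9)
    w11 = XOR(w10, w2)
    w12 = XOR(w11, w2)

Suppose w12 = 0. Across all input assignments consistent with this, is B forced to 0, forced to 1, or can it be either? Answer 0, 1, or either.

0

w12 = XOR(w11, w2) must be 0, so w11 and w2 are equal.
Every assignment with w12 = 0 has B = 0; there are 11 such assignment(s).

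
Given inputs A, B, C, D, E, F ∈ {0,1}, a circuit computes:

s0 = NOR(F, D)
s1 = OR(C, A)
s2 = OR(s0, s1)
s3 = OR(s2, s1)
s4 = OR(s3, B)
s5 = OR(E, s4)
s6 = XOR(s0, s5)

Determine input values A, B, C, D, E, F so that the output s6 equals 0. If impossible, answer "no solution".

s6 = XOR(s0, s5) must be 0, so s0 and s5 are equal.
Check with A=1, B=0, C=1, D=0, E=0, F=0:
s0 = NOR(F, D) = NOR(0, 0) = 1
s1 = OR(C, A) = OR(1, 1) = 1
s2 = OR(s0, s1) = OR(1, 1) = 1
s3 = OR(s2, s1) = OR(1, 1) = 1
s4 = OR(s3, B) = OR(1, 0) = 1
s5 = OR(E, s4) = OR(0, 1) = 1
s6 = XOR(s0, s5) = XOR(1, 1) = 0
So s6 = 0 as required.

A=1, B=0, C=1, D=0, E=0, F=0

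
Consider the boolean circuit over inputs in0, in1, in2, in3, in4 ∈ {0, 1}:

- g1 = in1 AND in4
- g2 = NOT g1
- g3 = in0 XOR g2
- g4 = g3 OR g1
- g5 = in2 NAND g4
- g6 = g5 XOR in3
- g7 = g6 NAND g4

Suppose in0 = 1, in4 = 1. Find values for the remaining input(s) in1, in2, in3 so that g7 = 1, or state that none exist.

in1=1 in2=1 in3=0

g7 = g6 NAND g4 must be 1, so at least one of g6, g4 is 0.
Check with in0 = 1, in4 = 1 and in1=1, in2=1, in3=0:
g1 = in1 AND in4 = 1 AND 1 = 1
g2 = NOT g1 = NOT 1 = 0
g3 = in0 XOR g2 = 1 XOR 0 = 1
g4 = g3 OR g1 = 1 OR 1 = 1
g5 = in2 NAND g4 = 1 NAND 1 = 0
g6 = g5 XOR in3 = 0 XOR 0 = 0
g7 = g6 NAND g4 = 0 NAND 1 = 1
So g7 = 1.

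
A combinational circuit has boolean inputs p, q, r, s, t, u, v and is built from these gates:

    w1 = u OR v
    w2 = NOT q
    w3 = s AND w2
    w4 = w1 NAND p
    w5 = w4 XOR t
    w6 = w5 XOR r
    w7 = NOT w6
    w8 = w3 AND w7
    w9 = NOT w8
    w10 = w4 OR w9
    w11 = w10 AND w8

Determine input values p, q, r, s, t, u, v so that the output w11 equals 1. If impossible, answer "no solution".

w11 = w10 AND w8 must be 1, so both w10 = 1 and w8 = 1.
w10 = w4 OR w9 must be 1, so at least one of w4, w9 is 1.
w8 = w3 AND w7 must be 1, so both w3 = 1 and w7 = 1.
Check with p=0, q=0, r=0, s=1, t=1, u=1, v=0:
w1 = u OR v = 1 OR 0 = 1
w2 = NOT q = NOT 0 = 1
w3 = s AND w2 = 1 AND 1 = 1
w4 = w1 NAND p = 1 NAND 0 = 1
w5 = w4 XOR t = 1 XOR 1 = 0
w6 = w5 XOR r = 0 XOR 0 = 0
w7 = NOT w6 = NOT 0 = 1
w8 = w3 AND w7 = 1 AND 1 = 1
w9 = NOT w8 = NOT 1 = 0
w10 = w4 OR w9 = 1 OR 0 = 1
w11 = w10 AND w8 = 1 AND 1 = 1
So w11 = 1 as required.

p=0, q=0, r=0, s=1, t=1, u=1, v=0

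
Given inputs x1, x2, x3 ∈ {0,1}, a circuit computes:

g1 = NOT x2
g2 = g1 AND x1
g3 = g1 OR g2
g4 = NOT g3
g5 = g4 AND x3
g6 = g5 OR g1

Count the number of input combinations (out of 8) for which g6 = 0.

g6 = g5 OR g1 must be 0, so both g5 = 0 and g1 = 0.
Satisfying assignments:
  x1=0, x2=1, x3=0
  x1=1, x2=1, x3=0

2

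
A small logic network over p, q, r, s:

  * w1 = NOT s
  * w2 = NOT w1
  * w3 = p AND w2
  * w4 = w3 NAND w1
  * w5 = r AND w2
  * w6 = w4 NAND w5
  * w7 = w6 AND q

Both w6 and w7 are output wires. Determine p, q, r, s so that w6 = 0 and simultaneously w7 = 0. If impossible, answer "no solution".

Check with p=0, q=0, r=1, s=1:
w1 = NOT s = NOT 1 = 0
w2 = NOT w1 = NOT 0 = 1
w3 = p AND w2 = 0 AND 1 = 0
w4 = w3 NAND w1 = 0 NAND 0 = 1
w5 = r AND w2 = 1 AND 1 = 1
w6 = w4 NAND w5 = 1 NAND 1 = 0
w7 = w6 AND q = 0 AND 0 = 0
So w6 = 0 and w7 = 0.

p=0, q=0, r=1, s=1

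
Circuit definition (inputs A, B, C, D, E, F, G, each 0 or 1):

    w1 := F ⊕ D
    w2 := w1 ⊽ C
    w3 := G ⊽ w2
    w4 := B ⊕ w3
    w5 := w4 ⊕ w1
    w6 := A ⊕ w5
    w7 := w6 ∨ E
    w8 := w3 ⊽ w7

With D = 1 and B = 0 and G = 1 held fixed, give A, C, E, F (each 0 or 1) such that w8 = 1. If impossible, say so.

A=1, C=1, E=0, F=0

Check with D = 1 and B = 0 and G = 1 and A=1, C=1, E=0, F=0:
w1 = F ⊕ D = 0 ⊕ 1 = 1
w2 = w1 ⊽ C = 1 ⊽ 1 = 0
w3 = G ⊽ w2 = 1 ⊽ 0 = 0
w4 = B ⊕ w3 = 0 ⊕ 0 = 0
w5 = w4 ⊕ w1 = 0 ⊕ 1 = 1
w6 = A ⊕ w5 = 1 ⊕ 1 = 0
w7 = w6 ∨ E = 0 ∨ 0 = 0
w8 = w3 ⊽ w7 = 0 ⊽ 0 = 1
So w8 = 1.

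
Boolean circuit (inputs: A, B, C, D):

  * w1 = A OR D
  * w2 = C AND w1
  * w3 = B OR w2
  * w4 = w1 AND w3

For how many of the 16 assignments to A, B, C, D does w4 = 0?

w4 = w1 AND w3 must be 0, so at least one of w1, w3 is 0.
Enumerating the 16 input combinations, 7 give w4 = 0 and 9 give w4 = 1.

7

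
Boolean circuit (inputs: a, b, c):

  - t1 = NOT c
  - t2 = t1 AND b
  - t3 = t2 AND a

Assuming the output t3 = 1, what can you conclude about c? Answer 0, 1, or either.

t3 = t2 AND a must be 1, so both t2 = 1 and a = 1.
t2 = t1 AND b must be 1, so both t1 = 1 and b = 1.
t1 = NOT c must be 1, so c = 0.
Every assignment with t3 = 1 has c = 0; there are 1 such assignment(s).
  a=1, b=1, c=0

0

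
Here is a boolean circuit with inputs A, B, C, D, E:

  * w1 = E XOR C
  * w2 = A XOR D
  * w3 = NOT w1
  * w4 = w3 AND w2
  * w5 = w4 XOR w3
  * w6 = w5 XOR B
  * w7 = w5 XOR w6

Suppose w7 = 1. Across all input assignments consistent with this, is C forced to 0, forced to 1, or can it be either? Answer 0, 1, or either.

Both values of C occur among assignments with w7 = 1:
  C=0: A=0, B=1, C=0, D=0, E=0
  C=1: A=0, B=1, C=1, D=0, E=0

either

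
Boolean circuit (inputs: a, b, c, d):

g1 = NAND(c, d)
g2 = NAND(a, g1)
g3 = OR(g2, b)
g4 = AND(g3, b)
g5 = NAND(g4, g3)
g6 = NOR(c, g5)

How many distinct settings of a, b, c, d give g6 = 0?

g6 = NOR(c, g5) must be 0, so at least one of c, g5 is 1.
Enumerating the 16 input combinations, 12 give g6 = 0 and 4 give g6 = 1.

12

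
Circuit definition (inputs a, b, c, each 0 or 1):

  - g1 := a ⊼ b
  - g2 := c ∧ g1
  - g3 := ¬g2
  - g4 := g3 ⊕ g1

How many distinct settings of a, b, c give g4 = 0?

g4 = g3 ⊕ g1 must be 0, so g3 and g1 are equal.
Satisfying assignments:
  a=0, b=0, c=0
  a=0, b=1, c=0
  a=1, b=0, c=0

3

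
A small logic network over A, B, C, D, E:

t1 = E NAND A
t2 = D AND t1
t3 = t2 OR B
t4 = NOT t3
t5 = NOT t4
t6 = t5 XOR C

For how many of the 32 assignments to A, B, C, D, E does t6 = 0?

16

t6 = t5 XOR C must be 0, so t5 and C are equal.
Enumerating the 32 input combinations, 16 give t6 = 0 and 16 give t6 = 1.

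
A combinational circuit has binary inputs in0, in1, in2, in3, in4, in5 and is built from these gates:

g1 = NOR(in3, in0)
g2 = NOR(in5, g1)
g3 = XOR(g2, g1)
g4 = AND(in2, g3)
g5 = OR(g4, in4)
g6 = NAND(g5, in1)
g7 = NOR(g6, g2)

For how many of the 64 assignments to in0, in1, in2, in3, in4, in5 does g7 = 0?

g7 = NOR(g6, g2) must be 0, so at least one of g6, g2 is 1.
Enumerating the 64 input combinations, 52 give g7 = 0 and 12 give g7 = 1.

52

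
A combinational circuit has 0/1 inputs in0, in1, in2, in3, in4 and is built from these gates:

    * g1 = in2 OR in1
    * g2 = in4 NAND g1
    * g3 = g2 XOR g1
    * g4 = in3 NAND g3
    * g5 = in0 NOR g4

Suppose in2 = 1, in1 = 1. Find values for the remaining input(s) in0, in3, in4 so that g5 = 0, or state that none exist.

Check with in2 = 1, in1 = 1 and in0=0, in3=1, in4=0:
g1 = in2 OR in1 = 1 OR 1 = 1
g2 = in4 NAND g1 = 0 NAND 1 = 1
g3 = g2 XOR g1 = 1 XOR 1 = 0
g4 = in3 NAND g3 = 1 NAND 0 = 1
g5 = in0 NOR g4 = 0 NOR 1 = 0
So g5 = 0.

in0=0, in3=1, in4=0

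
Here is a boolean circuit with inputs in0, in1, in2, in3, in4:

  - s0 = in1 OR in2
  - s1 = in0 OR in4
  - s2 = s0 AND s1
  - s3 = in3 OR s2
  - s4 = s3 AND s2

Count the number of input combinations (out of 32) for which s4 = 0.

s4 = s3 AND s2 must be 0, so at least one of s3, s2 is 0.
Enumerating the 32 input combinations, 14 give s4 = 0 and 18 give s4 = 1.

14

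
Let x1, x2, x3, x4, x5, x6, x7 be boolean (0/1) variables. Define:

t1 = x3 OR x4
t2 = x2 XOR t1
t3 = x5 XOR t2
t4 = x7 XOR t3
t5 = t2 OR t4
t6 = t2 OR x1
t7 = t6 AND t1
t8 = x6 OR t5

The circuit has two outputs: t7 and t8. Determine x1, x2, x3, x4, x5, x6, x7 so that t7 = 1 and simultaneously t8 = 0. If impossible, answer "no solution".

Check with x1=1, x2=1, x3=1, x4=1, x5=0, x6=0, x7=0:
t1 = x3 OR x4 = 1 OR 1 = 1
t2 = x2 XOR t1 = 1 XOR 1 = 0
t3 = x5 XOR t2 = 0 XOR 0 = 0
t4 = x7 XOR t3 = 0 XOR 0 = 0
t5 = t2 OR t4 = 0 OR 0 = 0
t6 = t2 OR x1 = 0 OR 1 = 1
t7 = t6 AND t1 = 1 AND 1 = 1
t8 = x6 OR t5 = 0 OR 0 = 0
So t7 = 1 and t8 = 0.

x1=1, x2=1, x3=1, x4=1, x5=0, x6=0, x7=0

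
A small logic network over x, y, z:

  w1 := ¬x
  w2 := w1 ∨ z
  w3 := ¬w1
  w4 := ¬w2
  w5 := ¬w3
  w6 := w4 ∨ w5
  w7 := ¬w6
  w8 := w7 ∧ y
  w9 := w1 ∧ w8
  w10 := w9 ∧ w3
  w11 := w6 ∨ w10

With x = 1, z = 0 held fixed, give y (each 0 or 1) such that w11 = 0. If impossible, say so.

no solution exists

With x = 1, z = 0 fixed, none of the 2 settings of y give w11 = 0.
For example, with y=1:
w1 = ¬x = ¬1 = 0
w2 = w1 ∨ z = 0 ∨ 0 = 0
w3 = ¬w1 = ¬0 = 1
w4 = ¬w2 = ¬0 = 1
w5 = ¬w3 = ¬1 = 0
w6 = w4 ∨ w5 = 1 ∨ 0 = 1
w7 = ¬w6 = ¬1 = 0
w8 = w7 ∧ y = 0 ∧ 1 = 0
w9 = w1 ∧ w8 = 0 ∧ 0 = 0
w10 = w9 ∧ w3 = 0 ∧ 1 = 0
w11 = w6 ∨ w10 = 1 ∨ 0 = 1
giving w11 = 1 ≠ 0.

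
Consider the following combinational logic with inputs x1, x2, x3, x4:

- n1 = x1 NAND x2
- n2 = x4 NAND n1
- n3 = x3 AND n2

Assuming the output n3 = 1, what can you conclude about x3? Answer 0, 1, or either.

n3 = x3 AND n2 must be 1, so both x3 = 1 and n2 = 1.
n2 = x4 NAND n1 must be 1, so at least one of x4, n1 is 0.
Every assignment with n3 = 1 has x3 = 1; there are 5 such assignment(s).

1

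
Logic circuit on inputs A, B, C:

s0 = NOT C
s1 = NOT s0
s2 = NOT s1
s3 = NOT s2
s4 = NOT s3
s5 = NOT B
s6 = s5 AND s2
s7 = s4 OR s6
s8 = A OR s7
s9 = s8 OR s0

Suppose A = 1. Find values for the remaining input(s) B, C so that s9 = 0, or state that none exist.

With A = 1 fixed, none of the 4 settings of B, C give s9 = 0.
For example, with B=0, C=1:
s0 = NOT C = NOT 1 = 0
s1 = NOT s0 = NOT 0 = 1
s2 = NOT s1 = NOT 1 = 0
s3 = NOT s2 = NOT 0 = 1
s4 = NOT s3 = NOT 1 = 0
s5 = NOT B = NOT 0 = 1
s6 = s5 AND s2 = 1 AND 0 = 0
s7 = s4 OR s6 = 0 OR 0 = 0
s8 = A OR s7 = 1 OR 0 = 1
s9 = s8 OR s0 = 1 OR 0 = 1
giving s9 = 1 ≠ 0.

no solution exists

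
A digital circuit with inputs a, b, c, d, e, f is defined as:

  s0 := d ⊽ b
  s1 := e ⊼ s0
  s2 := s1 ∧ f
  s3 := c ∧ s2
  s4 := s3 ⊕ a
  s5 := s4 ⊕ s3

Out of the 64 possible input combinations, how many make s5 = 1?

32

s5 = s4 ⊕ s3 must be 1, so s4 and s3 differ.
Enumerating the 64 input combinations, 32 give s5 = 1 and 32 give s5 = 0.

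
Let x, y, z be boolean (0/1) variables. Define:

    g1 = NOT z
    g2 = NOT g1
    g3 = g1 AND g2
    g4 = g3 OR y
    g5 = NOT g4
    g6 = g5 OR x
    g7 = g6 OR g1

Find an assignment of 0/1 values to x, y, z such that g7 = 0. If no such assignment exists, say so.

Check with x=0, y=1, z=1:
g1 = NOT z = NOT 1 = 0
g2 = NOT g1 = NOT 0 = 1
g3 = g1 AND g2 = 0 AND 1 = 0
g4 = g3 OR y = 0 OR 1 = 1
g5 = NOT g4 = NOT 1 = 0
g6 = g5 OR x = 0 OR 0 = 0
g7 = g6 OR g1 = 0 OR 0 = 0
So g7 = 0 as required.

x=0, y=1, z=1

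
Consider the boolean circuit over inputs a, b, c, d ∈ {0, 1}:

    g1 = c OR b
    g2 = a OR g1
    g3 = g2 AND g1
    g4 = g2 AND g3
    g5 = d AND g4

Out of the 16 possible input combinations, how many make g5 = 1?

g5 = d AND g4 must be 1, so both d = 1 and g4 = 1.
Enumerating the 16 input combinations, 6 give g5 = 1 and 10 give g5 = 0.

6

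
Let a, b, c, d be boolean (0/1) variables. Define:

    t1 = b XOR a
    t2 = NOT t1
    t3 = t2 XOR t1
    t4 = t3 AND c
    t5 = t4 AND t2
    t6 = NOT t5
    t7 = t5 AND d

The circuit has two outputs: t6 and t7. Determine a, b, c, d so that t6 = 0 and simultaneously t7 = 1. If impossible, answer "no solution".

a=1, b=1, c=1, d=1

Check with a=1, b=1, c=1, d=1:
t1 = b XOR a = 1 XOR 1 = 0
t2 = NOT t1 = NOT 0 = 1
t3 = t2 XOR t1 = 1 XOR 0 = 1
t4 = t3 AND c = 1 AND 1 = 1
t5 = t4 AND t2 = 1 AND 1 = 1
t6 = NOT t5 = NOT 1 = 0
t7 = t5 AND d = 1 AND 1 = 1
So t6 = 0 and t7 = 1.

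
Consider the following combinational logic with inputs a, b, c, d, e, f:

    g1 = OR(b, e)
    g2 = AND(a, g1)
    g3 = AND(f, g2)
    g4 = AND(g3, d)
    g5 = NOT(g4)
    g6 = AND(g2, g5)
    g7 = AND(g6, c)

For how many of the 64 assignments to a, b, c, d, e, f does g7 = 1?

9

g7 = AND(g6, c) must be 1, so both g6 = 1 and c = 1.
g6 = AND(g2, g5) must be 1, so both g2 = 1 and g5 = 1.
g2 = AND(a, g1) must be 1, so both a = 1 and g1 = 1.
Enumerating the 64 input combinations, 9 give g7 = 1 and 55 give g7 = 0.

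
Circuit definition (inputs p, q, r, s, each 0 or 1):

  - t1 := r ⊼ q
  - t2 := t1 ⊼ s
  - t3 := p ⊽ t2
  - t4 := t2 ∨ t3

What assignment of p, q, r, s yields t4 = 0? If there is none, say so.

Check with p=1, q=0, r=1, s=1:
t1 = r ⊼ q = 1 ⊼ 0 = 1
t2 = t1 ⊼ s = 1 ⊼ 1 = 0
t3 = p ⊽ t2 = 1 ⊽ 0 = 0
t4 = t2 ∨ t3 = 0 ∨ 0 = 0
So t4 = 0 as required.

p=1, q=0, r=1, s=1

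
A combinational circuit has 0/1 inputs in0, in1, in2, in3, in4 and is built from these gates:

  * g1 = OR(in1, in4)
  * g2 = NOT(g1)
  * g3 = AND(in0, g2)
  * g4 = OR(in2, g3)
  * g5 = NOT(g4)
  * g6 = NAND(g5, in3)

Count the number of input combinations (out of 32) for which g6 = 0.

g6 = NAND(g5, in3) must be 0, so both g5 = 1 and in3 = 1.
g5 = NOT(g4) must be 1, so g4 = 0.
g4 = OR(in2, g3) must be 0, so both in2 = 0 and g3 = 0.
Enumerating the 32 input combinations, 7 give g6 = 0 and 25 give g6 = 1.

7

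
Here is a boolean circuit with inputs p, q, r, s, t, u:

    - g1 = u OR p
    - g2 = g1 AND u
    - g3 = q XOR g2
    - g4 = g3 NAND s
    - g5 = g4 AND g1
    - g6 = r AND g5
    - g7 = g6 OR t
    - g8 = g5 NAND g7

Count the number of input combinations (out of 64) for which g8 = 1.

37

g8 = g5 NAND g7 must be 1, so at least one of g5, g7 is 0.
Enumerating the 64 input combinations, 37 give g8 = 1 and 27 give g8 = 0.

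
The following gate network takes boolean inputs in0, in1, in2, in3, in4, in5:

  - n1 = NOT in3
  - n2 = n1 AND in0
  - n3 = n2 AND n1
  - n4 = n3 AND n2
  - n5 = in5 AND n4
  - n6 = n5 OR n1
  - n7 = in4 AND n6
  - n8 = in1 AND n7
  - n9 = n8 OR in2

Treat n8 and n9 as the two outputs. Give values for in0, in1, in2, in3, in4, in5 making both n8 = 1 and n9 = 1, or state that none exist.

Check with in0=1, in1=1, in2=0, in3=0, in4=1, in5=1:
n1 = NOT in3 = NOT 0 = 1
n2 = n1 AND in0 = 1 AND 1 = 1
n3 = n2 AND n1 = 1 AND 1 = 1
n4 = n3 AND n2 = 1 AND 1 = 1
n5 = in5 AND n4 = 1 AND 1 = 1
n6 = n5 OR n1 = 1 OR 1 = 1
n7 = in4 AND n6 = 1 AND 1 = 1
n8 = in1 AND n7 = 1 AND 1 = 1
n9 = n8 OR in2 = 1 OR 0 = 1
So n8 = 1 and n9 = 1.

in0=1, in1=1, in2=0, in3=0, in4=1, in5=1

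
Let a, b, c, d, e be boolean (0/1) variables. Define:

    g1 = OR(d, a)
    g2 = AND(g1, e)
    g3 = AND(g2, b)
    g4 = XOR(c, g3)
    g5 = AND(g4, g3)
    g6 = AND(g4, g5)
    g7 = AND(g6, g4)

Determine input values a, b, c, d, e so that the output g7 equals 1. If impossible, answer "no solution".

a=0, b=1, c=0, d=1, e=1

g7 = AND(g6, g4) must be 1, so both g6 = 1 and g4 = 1.
Check with a=0, b=1, c=0, d=1, e=1:
g1 = OR(d, a) = OR(1, 0) = 1
g2 = AND(g1, e) = AND(1, 1) = 1
g3 = AND(g2, b) = AND(1, 1) = 1
g4 = XOR(c, g3) = XOR(0, 1) = 1
g5 = AND(g4, g3) = AND(1, 1) = 1
g6 = AND(g4, g5) = AND(1, 1) = 1
g7 = AND(g6, g4) = AND(1, 1) = 1
So g7 = 1 as required.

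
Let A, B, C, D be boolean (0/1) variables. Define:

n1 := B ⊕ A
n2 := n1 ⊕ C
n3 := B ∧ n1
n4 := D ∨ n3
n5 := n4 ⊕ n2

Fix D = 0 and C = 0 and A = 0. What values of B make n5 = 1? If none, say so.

no solution exists

With D = 0 and C = 0 and A = 0 fixed, none of the 2 settings of B give n5 = 1.
For example, with B=0:
n1 = B ⊕ A = 0 ⊕ 0 = 0
n2 = n1 ⊕ C = 0 ⊕ 0 = 0
n3 = B ∧ n1 = 0 ∧ 0 = 0
n4 = D ∨ n3 = 0 ∨ 0 = 0
n5 = n4 ⊕ n2 = 0 ⊕ 0 = 0
giving n5 = 0 ≠ 1.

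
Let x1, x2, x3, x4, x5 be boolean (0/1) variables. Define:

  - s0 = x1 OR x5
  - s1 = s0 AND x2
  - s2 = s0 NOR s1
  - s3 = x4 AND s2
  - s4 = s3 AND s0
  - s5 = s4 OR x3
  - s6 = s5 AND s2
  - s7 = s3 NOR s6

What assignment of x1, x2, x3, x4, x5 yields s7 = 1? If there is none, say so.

x1=0, x2=0, x3=1, x4=0, x5=1

s7 = s3 NOR s6 must be 1, so both s3 = 0 and s6 = 0.
Check with x1=0, x2=0, x3=1, x4=0, x5=1:
s0 = x1 OR x5 = 0 OR 1 = 1
s1 = s0 AND x2 = 1 AND 0 = 0
s2 = s0 NOR s1 = 1 NOR 0 = 0
s3 = x4 AND s2 = 0 AND 0 = 0
s4 = s3 AND s0 = 0 AND 1 = 0
s5 = s4 OR x3 = 0 OR 1 = 1
s6 = s5 AND s2 = 1 AND 0 = 0
s7 = s3 NOR s6 = 0 NOR 0 = 1
So s7 = 1 as required.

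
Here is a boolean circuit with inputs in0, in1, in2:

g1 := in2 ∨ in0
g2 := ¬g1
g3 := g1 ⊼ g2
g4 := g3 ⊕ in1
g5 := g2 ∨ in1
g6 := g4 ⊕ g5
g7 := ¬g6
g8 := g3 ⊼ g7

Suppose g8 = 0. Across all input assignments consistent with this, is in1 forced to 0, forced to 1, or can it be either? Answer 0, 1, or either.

g8 = g3 ⊼ g7 must be 0, so both g3 = 1 and g7 = 1.
g3 = g1 ⊼ g2 must be 1, so at least one of g1, g2 is 0.
g7 = ¬g6 must be 1, so g6 = 0.
Every assignment with g8 = 0 has in1 = 0; there are 1 such assignment(s).
  in0=0, in1=0, in2=0

0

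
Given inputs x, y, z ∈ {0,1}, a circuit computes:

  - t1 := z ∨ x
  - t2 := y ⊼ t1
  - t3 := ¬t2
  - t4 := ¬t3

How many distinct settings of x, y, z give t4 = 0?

t4 = ¬t3 must be 0, so t3 = 1.
t3 = ¬t2 must be 1, so t2 = 0.
Enumerating the 8 input combinations, 3 give t4 = 0 and 5 give t4 = 1.

3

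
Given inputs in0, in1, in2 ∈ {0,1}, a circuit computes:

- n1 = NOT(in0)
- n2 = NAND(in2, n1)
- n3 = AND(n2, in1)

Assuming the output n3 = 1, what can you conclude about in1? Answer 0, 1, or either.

1

n3 = AND(n2, in1) must be 1, so both n2 = 1 and in1 = 1.
Every assignment with n3 = 1 has in1 = 1; there are 3 such assignment(s).
  in0=0, in1=1, in2=0
  in0=1, in1=1, in2=0
  in0=1, in1=1, in2=1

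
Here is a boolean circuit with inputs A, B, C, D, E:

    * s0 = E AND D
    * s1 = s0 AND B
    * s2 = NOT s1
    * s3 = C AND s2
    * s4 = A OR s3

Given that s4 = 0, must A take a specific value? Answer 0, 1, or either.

s4 = A OR s3 must be 0, so both A = 0 and s3 = 0.
s3 = C AND s2 must be 0, so at least one of C, s2 is 0.
Every assignment with s4 = 0 has A = 0; there are 9 such assignment(s).

0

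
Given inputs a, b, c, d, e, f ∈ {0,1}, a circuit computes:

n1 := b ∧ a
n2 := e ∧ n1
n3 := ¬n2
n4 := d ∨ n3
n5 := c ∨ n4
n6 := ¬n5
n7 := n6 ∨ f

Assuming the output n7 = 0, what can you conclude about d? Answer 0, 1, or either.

either

Both values of d occur among assignments with n7 = 0:
  d=0: a=0, b=0, c=0, d=0, e=0, f=0
  d=1: a=0, b=0, c=0, d=1, e=0, f=0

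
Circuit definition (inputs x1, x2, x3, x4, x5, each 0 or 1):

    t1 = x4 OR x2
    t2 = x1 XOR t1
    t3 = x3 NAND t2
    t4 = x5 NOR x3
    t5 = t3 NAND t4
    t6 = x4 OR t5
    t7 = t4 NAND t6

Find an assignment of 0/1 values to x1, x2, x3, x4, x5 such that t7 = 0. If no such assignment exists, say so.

Check with x1=1 x2=1 x3=0 x4=1 x5=0:
t1 = x4 OR x2 = 1 OR 1 = 1
t2 = x1 XOR t1 = 1 XOR 1 = 0
t3 = x3 NAND t2 = 0 NAND 0 = 1
t4 = x5 NOR x3 = 0 NOR 0 = 1
t5 = t3 NAND t4 = 1 NAND 1 = 0
t6 = x4 OR t5 = 1 OR 0 = 1
t7 = t4 NAND t6 = 1 NAND 1 = 0
So t7 = 0 as required.

x1=1 x2=1 x3=0 x4=1 x5=0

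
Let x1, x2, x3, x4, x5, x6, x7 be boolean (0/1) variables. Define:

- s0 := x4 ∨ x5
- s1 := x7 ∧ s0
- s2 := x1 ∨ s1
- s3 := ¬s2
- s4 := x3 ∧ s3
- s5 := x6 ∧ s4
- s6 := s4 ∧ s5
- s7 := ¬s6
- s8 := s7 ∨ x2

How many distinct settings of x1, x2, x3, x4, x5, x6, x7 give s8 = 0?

s8 = s7 ∨ x2 must be 0, so both s7 = 0 and x2 = 0.
Satisfying assignments:
  x1=0, x2=0, x3=1, x4=0, x5=0, x6=1, x7=0
  x1=0, x2=0, x3=1, x4=0, x5=0, x6=1, x7=1
  x1=0, x2=0, x3=1, x4=0, x5=1, x6=1, x7=0
  x1=0, x2=0, x3=1, x4=1, x5=0, x6=1, x7=0
  x1=0, x2=0, x3=1, x4=1, x5=1, x6=1, x7=0

5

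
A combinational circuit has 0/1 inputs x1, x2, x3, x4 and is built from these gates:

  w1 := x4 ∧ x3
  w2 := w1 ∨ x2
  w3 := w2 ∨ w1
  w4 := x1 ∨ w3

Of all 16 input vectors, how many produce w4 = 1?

w4 = x1 ∨ w3 must be 1, so at least one of x1, w3 is 1.
Enumerating the 16 input combinations, 13 give w4 = 1 and 3 give w4 = 0.

13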